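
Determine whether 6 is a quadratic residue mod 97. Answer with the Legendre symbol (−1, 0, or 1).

1

Euler's criterion: (6/97) ≡ 6^48 (mod 97).
6^2 ≡ 36 (mod 97)
6^4 ≡ 35 (mod 97)
6^8 ≡ 61 (mod 97)
6^16 ≡ 35 (mod 97)
6^32 ≡ 61 (mod 97)
6^48 = 6^(32+16) ≡ 1 (mod 97).
Result is 1, so (6/97) = 1.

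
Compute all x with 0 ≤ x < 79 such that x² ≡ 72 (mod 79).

Since 79 ≡ 3 (mod 4), a square root of 72 is 72^((79+1)/4) = 72^20 mod 79.
Repeated squaring: 72^2≡49, 72^4≡31, 72^8≡13, 72^16≡11 (mod 79).
72^20 = 72^(16+4) ≡ 25 (mod 79).
Check: 25² = 625 ≡ 72 (mod 79). The two roots are 25 and 54.

25, 54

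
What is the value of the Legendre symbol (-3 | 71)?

-1

Euler's criterion: (-3/71) ≡ 68^35 (mod 71).
68^2 ≡ 9 (mod 71)
68^4 ≡ 10 (mod 71)
68^8 ≡ 29 (mod 71)
68^16 ≡ 60 (mod 71)
68^32 ≡ 50 (mod 71)
68^35 = 68^(32+2+1) ≡ 70 (mod 71).
Result is 70 ≡ −1, so (-3/71) = −1.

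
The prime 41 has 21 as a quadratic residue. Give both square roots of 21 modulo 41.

41 ≡ 1 (mod 4), so we find a root by search.
Trying successive values, 12² = 144 ≡ 21 (mod 41). The other root is 41 − 12 = 29.

12, 29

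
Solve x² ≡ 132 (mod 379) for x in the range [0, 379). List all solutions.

109, 270

Since 379 ≡ 3 (mod 4), a square root of 132 is 132^((379+1)/4) = 132^95 mod 379.
Repeated squaring: 132^2≡369, 132^4≡100, 132^8≡146, 132^16≡92, 132^32≡126, 132^64≡337 (mod 379).
132^95 = 132^(64+16+8+4+2+1) ≡ 270 (mod 379).
Check: 270² = 72900 ≡ 132 (mod 379). The two roots are 109 and 270.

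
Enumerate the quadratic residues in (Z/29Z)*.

Square k = 1,…,14 (k and 29−k give the same square):
1²=1, 2²=4, 3²=9, 4²=16, 5²=25, 6²≡7, 7²≡20, 8²≡6, 9²≡23, 10²≡13, 11²≡5, 12²≡28, 13²≡24, 14²≡22 (mod 29).
So the quadratic residues mod 29 are {1, 4, 5, 6, 7, 9, 13, 16, 20, 22, 23, 24, 25, 28}.

1,4,5,6,7,9,13,16,20,22,23,24,25,28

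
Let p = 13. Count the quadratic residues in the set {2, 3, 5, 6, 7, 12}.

2

(2/13) = -1 → non-residue.
(3/13) = +1 → QR.
(5/13) = -1 → non-residue.
(6/13) = -1 → non-residue.
(7/13) = -1 → non-residue.
(12/13) = +1 → QR.
Total quadratic residues among the 6: 2.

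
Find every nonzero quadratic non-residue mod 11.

2, 6, 7, 8, 10

Square k = 1,…,5 (k and 11−k give the same square):
1²=1, 2²=4, 3²=9, 4²≡5, 5²≡3 (mod 11).
The residues are {1, 3, 4, 5, 9}; the non-residues are the remaining 5 nonzero classes.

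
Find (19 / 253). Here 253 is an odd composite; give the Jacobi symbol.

Reciprocity: 19 ≡ 3 and 253 ≡ 1 (mod 4), so (19/253) = +(253/19).
Reduce top mod 19: now compute (6/19).
Pull out 2: since 19 ≡ 3 (mod 8), (2/19) = -1.
Reciprocity: 3 ≡ 3 and 19 ≡ 3 (mod 4), so (3/19) = −(19/3).
Reduce top mod 3: now compute (1/3).
Reached (1/3) = 1. Collecting the sign flips along the way, the symbol is +1.

1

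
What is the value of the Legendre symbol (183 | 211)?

1

Euler's criterion: (183/211) ≡ 183^105 (mod 211).
183^2 ≡ 151 (mod 211)
183^4 ≡ 13 (mod 211)
183^8 ≡ 169 (mod 211)
183^16 ≡ 76 (mod 211)
183^32 ≡ 79 (mod 211)
183^64 ≡ 122 (mod 211)
183^105 = 183^(64+32+8+1) ≡ 1 (mod 211).
Result is 1, so (183/211) = 1.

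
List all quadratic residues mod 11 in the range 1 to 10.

1,3,4,5,9

Square k = 1,…,5 (k and 11−k give the same square):
1²=1, 2²=4, 3²=9, 4²≡5, 5²≡3 (mod 11).
So the quadratic residues mod 11 are {1, 3, 4, 5, 9}.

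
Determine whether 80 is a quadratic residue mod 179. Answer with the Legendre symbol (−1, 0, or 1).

Euler's criterion: (80/179) ≡ 80^89 (mod 179).
80^2 ≡ 135 (mod 179)
80^4 ≡ 146 (mod 179)
80^8 ≡ 15 (mod 179)
80^16 ≡ 46 (mod 179)
80^32 ≡ 147 (mod 179)
80^64 ≡ 129 (mod 179)
80^89 = 80^(64+16+8+1) ≡ 1 (mod 179).
Result is 1, so (80/179) = 1.

1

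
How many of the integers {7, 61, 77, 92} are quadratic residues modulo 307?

2

(7/307) = +1 → QR.
(61/307) = -1 → non-residue.
(77/307) = +1 → QR.
(92/307) = -1 → non-residue.
Total quadratic residues among the 4: 2.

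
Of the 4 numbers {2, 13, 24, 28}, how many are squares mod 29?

(2/29) = -1 → non-residue.
(13/29) = +1 → QR.
(24/29) = +1 → QR.
(28/29) = +1 → QR.
Total quadratic residues among the 4: 3.

3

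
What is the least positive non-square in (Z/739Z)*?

(2/739) = −1, so 2 is the smallest positive non-residue mod 739.

2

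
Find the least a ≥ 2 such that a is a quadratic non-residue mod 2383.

3

(2/2383) = +1, so 2 is a residue.
(3/2383) = −1, so 3 is the smallest positive non-residue mod 2383.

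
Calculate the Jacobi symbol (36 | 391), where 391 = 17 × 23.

1

Pull out 2^2: since 391 ≡ 7 (mod 8), (2/391) = +1, so (2/391)^2 = +1.
Reciprocity: 9 ≡ 1 and 391 ≡ 3 (mod 4), so (9/391) = +(391/9).
Reduce top mod 9: now compute (4/9).
Pull out 2^2: since 9 ≡ 1 (mod 8), (2/9) = +1, so (2/9)^2 = +1.
Reached (1/9) = 1. Collecting the sign flips along the way, the symbol is +1.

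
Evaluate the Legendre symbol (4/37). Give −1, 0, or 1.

Pull out 2^2: since 37 ≡ 5 (mod 8), (2/37) = -1, so (2/37)^2 = +1.
Reached (1/37) = 1. Collecting the sign flips along the way, the symbol is +1.

1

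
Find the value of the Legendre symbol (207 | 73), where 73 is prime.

First reduce: 207 ≡ 61 (mod 73).
Reciprocity: 61 ≡ 1 and 73 ≡ 1 (mod 4), so (61/73) = +(73/61).
Reduce top mod 61: now compute (12/61).
Pull out 2^2: since 61 ≡ 5 (mod 8), (2/61) = -1, so (2/61)^2 = +1.
Reciprocity: 3 ≡ 3 and 61 ≡ 1 (mod 4), so (3/61) = +(61/3).
Reduce top mod 3: now compute (1/3).
Reached (1/3) = 1. Collecting the sign flips along the way, the symbol is +1.

1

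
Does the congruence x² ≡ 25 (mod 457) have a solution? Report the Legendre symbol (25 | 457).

1

Reciprocity: 25 ≡ 1 and 457 ≡ 1 (mod 4), so (25/457) = +(457/25).
Reduce top mod 25: now compute (7/25).
Reciprocity: 7 ≡ 3 and 25 ≡ 1 (mod 4), so (7/25) = +(25/7).
Reduce top mod 7: now compute (4/7).
Pull out 2^2: since 7 ≡ 7 (mod 8), (2/7) = +1, so (2/7)^2 = +1.
Reached (1/7) = 1. Collecting the sign flips along the way, the symbol is +1.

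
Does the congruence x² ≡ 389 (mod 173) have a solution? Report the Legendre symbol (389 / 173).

Euler's criterion: (389/173) ≡ 43^86 (mod 173).
43^2 ≡ 119 (mod 173)
43^4 ≡ 148 (mod 173)
43^8 ≡ 106 (mod 173)
43^16 ≡ 164 (mod 173)
43^32 ≡ 81 (mod 173)
43^64 ≡ 160 (mod 173)
43^86 = 43^(64+16+4+2) ≡ 1 (mod 173).
Result is 1, so (389/173) = 1.

1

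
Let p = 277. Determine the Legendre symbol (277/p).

0

First reduce: 277 ≡ 0 (mod 277).
Top reduces to 0: gcd > 1, so the symbol is 0.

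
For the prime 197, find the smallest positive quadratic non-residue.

2

(2/197) = −1, so 2 is the smallest positive non-residue mod 197.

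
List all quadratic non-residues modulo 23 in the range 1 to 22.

Square k = 1,…,11 (k and 23−k give the same square):
1²=1, 2²=4, 3²=9, 4²=16, 5²≡2, 6²≡13, 7²≡3, 8²≡18, 9²≡12, 10²≡8, 11²≡6 (mod 23).
The residues are {1, 2, 3, 4, 6, 8, 9, 12, 13, 16, 18}; the non-residues are the remaining 11 nonzero classes.

5,7,10,11,14,15,17,19,20,21,22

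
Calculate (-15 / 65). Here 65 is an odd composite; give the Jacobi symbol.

First reduce: -15 ≡ 50 (mod 65).
Pull out 2: since 65 ≡ 1 (mod 8), (2/65) = +1.
Reciprocity: 25 ≡ 1 and 65 ≡ 1 (mod 4), so (25/65) = +(65/25).
Reduce top mod 25: now compute (15/25).
Reciprocity: 15 ≡ 3 and 25 ≡ 1 (mod 4), so (15/25) = +(25/15).
Reduce top mod 15: now compute (10/15).
Pull out 2: since 15 ≡ 7 (mod 8), (2/15) = +1.
Reciprocity: 5 ≡ 1 and 15 ≡ 3 (mod 4), so (5/15) = +(15/5).
Reduce top mod 5: now compute (0/5).
Top reduces to 0: gcd > 1, so the symbol is 0.

0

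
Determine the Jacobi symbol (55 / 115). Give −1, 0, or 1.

Reciprocity: 55 ≡ 3 and 115 ≡ 3 (mod 4), so (55/115) = −(115/55).
Reduce top mod 55: now compute (5/55).
Reciprocity: 5 ≡ 1 and 55 ≡ 3 (mod 4), so (5/55) = +(55/5).
Reduce top mod 5: now compute (0/5).
Top reduces to 0: gcd > 1, so the symbol is 0.

0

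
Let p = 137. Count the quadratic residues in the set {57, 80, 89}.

0

(57/137) = -1 → non-residue.
(80/137) = -1 → non-residue.
(89/137) = -1 → non-residue.
Total quadratic residues among the 3: 0.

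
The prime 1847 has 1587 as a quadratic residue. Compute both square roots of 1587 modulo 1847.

Since 1847 ≡ 3 (mod 4), a square root of 1587 is 1587^((1847+1)/4) = 1587^462 mod 1847.
Repeated squaring: 1587^2≡1108, 1587^4≡1256, 1587^8≡198, 1587^16≡417, 1587^32≡271, 1587^64≡1408, 1587^128≡633, 1587^256≡1737 (mod 1847).
1587^462 = 1587^(256+128+64+8+4+2) ≡ 148 (mod 1847).
Check: 148² = 21904 ≡ 1587 (mod 1847). The two roots are 148 and 1699.

148, 1699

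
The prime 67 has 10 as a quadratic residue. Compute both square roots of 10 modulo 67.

12, 55

Since 67 ≡ 3 (mod 4), a square root of 10 is 10^((67+1)/4) = 10^17 mod 67.
Repeated squaring: 10^2≡33, 10^4≡17, 10^8≡21, 10^16≡39 (mod 67).
10^17 = 10^(16+1) ≡ 55 (mod 67).
Check: 55² = 3025 ≡ 10 (mod 67). The two roots are 12 and 55.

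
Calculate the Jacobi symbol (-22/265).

1

First reduce: -22 ≡ 243 (mod 265).
Reciprocity: 243 ≡ 3 and 265 ≡ 1 (mod 4), so (243/265) = +(265/243).
Reduce top mod 243: now compute (22/243).
Pull out 2: since 243 ≡ 3 (mod 8), (2/243) = -1.
Reciprocity: 11 ≡ 3 and 243 ≡ 3 (mod 4), so (11/243) = −(243/11).
Reduce top mod 11: now compute (1/11).
Reached (1/11) = 1. Collecting the sign flips along the way, the symbol is +1.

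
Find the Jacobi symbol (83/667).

Reciprocity: 83 ≡ 3 and 667 ≡ 3 (mod 4), so (83/667) = −(667/83).
Reduce top mod 83: now compute (3/83).
Reciprocity: 3 ≡ 3 and 83 ≡ 3 (mod 4), so (3/83) = −(83/3).
Reduce top mod 3: now compute (2/3).
Pull out 2: since 3 ≡ 3 (mod 8), (2/3) = -1.
Reached (1/3) = 1. Collecting the sign flips along the way, the symbol is -1.

-1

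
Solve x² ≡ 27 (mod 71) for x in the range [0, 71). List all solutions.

Since 71 ≡ 3 (mod 4), a square root of 27 is 27^((71+1)/4) = 27^18 mod 71.
Repeated squaring: 27^2≡19, 27^4≡6, 27^8≡36, 27^16≡18 (mod 71).
27^18 = 27^(16+2) ≡ 58 (mod 71).
Check: 58² = 3364 ≡ 27 (mod 71). The two roots are 13 and 58.

13, 58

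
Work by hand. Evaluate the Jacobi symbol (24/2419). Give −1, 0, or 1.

1

Pull out 2^3: since 2419 ≡ 3 (mod 8), (2/2419) = -1, so (2/2419)^3 = -1.
Reciprocity: 3 ≡ 3 and 2419 ≡ 3 (mod 4), so (3/2419) = −(2419/3).
Reduce top mod 3: now compute (1/3).
Reached (1/3) = 1. Collecting the sign flips along the way, the symbol is +1.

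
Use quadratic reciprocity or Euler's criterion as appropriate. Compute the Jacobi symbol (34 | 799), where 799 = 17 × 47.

Pull out 2: since 799 ≡ 7 (mod 8), (2/799) = +1.
Reciprocity: 17 ≡ 1 and 799 ≡ 3 (mod 4), so (17/799) = +(799/17).
Reduce top mod 17: now compute (0/17).
Top reduces to 0: gcd > 1, so the symbol is 0.

0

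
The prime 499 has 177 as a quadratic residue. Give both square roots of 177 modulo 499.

26, 473

Since 499 ≡ 3 (mod 4), a square root of 177 is 177^((499+1)/4) = 177^125 mod 499.
Repeated squaring: 177^2≡391, 177^4≡187, 177^8≡39, 177^16≡24, 177^32≡77, 177^64≡440 (mod 499).
177^125 = 177^(64+32+16+8+4+1) ≡ 26 (mod 499).
Check: 26² = 676 ≡ 177 (mod 499). The two roots are 26 and 473.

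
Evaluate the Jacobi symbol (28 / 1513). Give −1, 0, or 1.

1

Pull out 2^2: since 1513 ≡ 1 (mod 8), (2/1513) = +1, so (2/1513)^2 = +1.
Reciprocity: 7 ≡ 3 and 1513 ≡ 1 (mod 4), so (7/1513) = +(1513/7).
Reduce top mod 7: now compute (1/7).
Reached (1/7) = 1. Collecting the sign flips along the way, the symbol is +1.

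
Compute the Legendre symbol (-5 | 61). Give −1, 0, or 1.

Euler's criterion: (-5/61) ≡ 56^30 (mod 61).
56^2 ≡ 25 (mod 61)
56^4 ≡ 15 (mod 61)
56^8 ≡ 42 (mod 61)
56^16 ≡ 56 (mod 61)
56^30 = 56^(16+8+4+2) ≡ 1 (mod 61).
Result is 1, so (-5/61) = 1.

1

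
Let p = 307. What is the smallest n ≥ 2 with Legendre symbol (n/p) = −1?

2

(2/307) = −1, so 2 is the smallest positive non-residue mod 307.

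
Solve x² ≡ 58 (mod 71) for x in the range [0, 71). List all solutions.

22, 49

Since 71 ≡ 3 (mod 4), a square root of 58 is 58^((71+1)/4) = 58^18 mod 71.
Repeated squaring: 58^2≡27, 58^4≡19, 58^8≡6, 58^16≡36 (mod 71).
58^18 = 58^(16+2) ≡ 49 (mod 71).
Check: 49² = 2401 ≡ 58 (mod 71). The two roots are 22 and 49.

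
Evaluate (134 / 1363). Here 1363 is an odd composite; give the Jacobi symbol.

1

Pull out 2: since 1363 ≡ 3 (mod 8), (2/1363) = -1.
Reciprocity: 67 ≡ 3 and 1363 ≡ 3 (mod 4), so (67/1363) = −(1363/67).
Reduce top mod 67: now compute (23/67).
Reciprocity: 23 ≡ 3 and 67 ≡ 3 (mod 4), so (23/67) = −(67/23).
Reduce top mod 23: now compute (21/23).
Reciprocity: 21 ≡ 1 and 23 ≡ 3 (mod 4), so (21/23) = +(23/21).
Reduce top mod 21: now compute (2/21).
Pull out 2: since 21 ≡ 5 (mod 8), (2/21) = -1.
Reached (1/21) = 1. Collecting the sign flips along the way, the symbol is +1.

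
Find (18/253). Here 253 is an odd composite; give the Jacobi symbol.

Pull out 2: since 253 ≡ 5 (mod 8), (2/253) = -1.
Reciprocity: 9 ≡ 1 and 253 ≡ 1 (mod 4), so (9/253) = +(253/9).
Reduce top mod 9: now compute (1/9).
Reached (1/9) = 1. Collecting the sign flips along the way, the symbol is -1.

-1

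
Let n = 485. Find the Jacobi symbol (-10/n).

0

First reduce: -10 ≡ 475 (mod 485).
Reciprocity: 475 ≡ 3 and 485 ≡ 1 (mod 4), so (475/485) = +(485/475).
Reduce top mod 475: now compute (10/475).
Pull out 2: since 475 ≡ 3 (mod 8), (2/475) = -1.
Reciprocity: 5 ≡ 1 and 475 ≡ 3 (mod 4), so (5/475) = +(475/5).
Reduce top mod 5: now compute (0/5).
Top reduces to 0: gcd > 1, so the symbol is 0.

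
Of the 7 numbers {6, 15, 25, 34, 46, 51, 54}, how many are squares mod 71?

(6/71) = +1 → QR.
(15/71) = +1 → QR.
(25/71) = +1 → QR.
(34/71) = -1 → non-residue.
(46/71) = -1 → non-residue.
(51/71) = -1 → non-residue.
(54/71) = +1 → QR.
Total quadratic residues among the 7: 4.

4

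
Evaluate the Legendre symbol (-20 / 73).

Euler's criterion: (-20/73) ≡ 53^36 (mod 73).
53^2 ≡ 35 (mod 73)
53^4 ≡ 57 (mod 73)
53^8 ≡ 37 (mod 73)
53^16 ≡ 55 (mod 73)
53^32 ≡ 32 (mod 73)
53^36 = 53^(32+4) ≡ 72 (mod 73).
Result is 72 ≡ −1, so (-20/73) = −1.

-1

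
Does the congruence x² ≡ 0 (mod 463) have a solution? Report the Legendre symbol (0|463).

Top reduces to 0: gcd > 1, so the symbol is 0.

0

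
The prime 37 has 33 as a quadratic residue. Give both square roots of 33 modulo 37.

12, 25

37 ≡ 1 (mod 4), so we find a root by search.
Trying successive values, 12² = 144 ≡ 33 (mod 37). The other root is 37 − 12 = 25.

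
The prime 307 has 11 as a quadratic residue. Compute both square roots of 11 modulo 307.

25, 282

Since 307 ≡ 3 (mod 4), a square root of 11 is 11^((307+1)/4) = 11^77 mod 307.
Repeated squaring: 11^2≡121, 11^4≡212, 11^8≡122, 11^16≡148, 11^32≡107, 11^64≡90 (mod 307).
11^77 = 11^(64+8+4+1) ≡ 25 (mod 307).
Check: 25² = 625 ≡ 11 (mod 307). The two roots are 25 and 282.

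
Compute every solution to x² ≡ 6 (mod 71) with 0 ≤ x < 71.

19, 52

Since 71 ≡ 3 (mod 4), a square root of 6 is 6^((71+1)/4) = 6^18 mod 71.
Repeated squaring: 6^2≡36, 6^4≡18, 6^8≡40, 6^16≡38 (mod 71).
6^18 = 6^(16+2) ≡ 19 (mod 71).
Check: 19² = 361 ≡ 6 (mod 71). The two roots are 19 and 52.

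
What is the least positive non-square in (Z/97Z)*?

5

(2/97) = +1, so 2 is a residue.
(3/97) = +1, so 3 is a residue.
(4/97) = +1, so 4 is a residue.
(5/97) = −1, so 5 is the smallest positive non-residue mod 97.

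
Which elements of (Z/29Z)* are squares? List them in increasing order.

Square k = 1,…,14 (k and 29−k give the same square):
1²=1, 2²=4, 3²=9, 4²=16, 5²=25, 6²≡7, 7²≡20, 8²≡6, 9²≡23, 10²≡13, 11²≡5, 12²≡28, 13²≡24, 14²≡22 (mod 29).
So the quadratic residues mod 29 are {1, 4, 5, 6, 7, 9, 13, 16, 20, 22, 23, 24, 25, 28}.

1 4 5 6 7 9 13 16 20 22 23 24 25 28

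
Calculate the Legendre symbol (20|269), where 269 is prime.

1

Pull out 2^2: since 269 ≡ 5 (mod 8), (2/269) = -1, so (2/269)^2 = +1.
Reciprocity: 5 ≡ 1 and 269 ≡ 1 (mod 4), so (5/269) = +(269/5).
Reduce top mod 5: now compute (4/5).
Pull out 2^2: since 5 ≡ 5 (mod 8), (2/5) = -1, so (2/5)^2 = +1.
Reached (1/5) = 1. Collecting the sign flips along the way, the symbol is +1.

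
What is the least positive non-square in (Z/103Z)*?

(2/103) = +1, so 2 is a residue.
(3/103) = −1, so 3 is the smallest positive non-residue mod 103.

3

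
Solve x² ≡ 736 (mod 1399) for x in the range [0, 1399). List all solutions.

Since 1399 ≡ 3 (mod 4), a square root of 736 is 736^((1399+1)/4) = 736^350 mod 1399.
Repeated squaring: 736^2≡283, 736^4≡346, 736^8≡801, 736^16≡859, 736^32≡608, 736^64≡328, 736^128≡1260, 736^256≡1134 (mod 1399).
736^350 = 736^(256+64+16+8+4+2) ≡ 395 (mod 1399).
Check: 395² = 156025 ≡ 736 (mod 1399). The two roots are 395 and 1004.

395, 1004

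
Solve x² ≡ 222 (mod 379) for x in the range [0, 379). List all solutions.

167, 212

Since 379 ≡ 3 (mod 4), a square root of 222 is 222^((379+1)/4) = 222^95 mod 379.
Repeated squaring: 222^2≡14, 222^4≡196, 222^8≡137, 222^16≡198, 222^32≡167, 222^64≡222 (mod 379).
222^95 = 222^(64+16+8+4+2+1) ≡ 167 (mod 379).
Check: 167² = 27889 ≡ 222 (mod 379). The two roots are 167 and 212.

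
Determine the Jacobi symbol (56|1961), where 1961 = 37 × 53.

1

Pull out 2^3: since 1961 ≡ 1 (mod 8), (2/1961) = +1, so (2/1961)^3 = +1.
Reciprocity: 7 ≡ 3 and 1961 ≡ 1 (mod 4), so (7/1961) = +(1961/7).
Reduce top mod 7: now compute (1/7).
Reached (1/7) = 1. Collecting the sign flips along the way, the symbol is +1.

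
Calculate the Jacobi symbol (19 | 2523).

1

Reciprocity: 19 ≡ 3 and 2523 ≡ 3 (mod 4), so (19/2523) = −(2523/19).
Reduce top mod 19: now compute (15/19).
Reciprocity: 15 ≡ 3 and 19 ≡ 3 (mod 4), so (15/19) = −(19/15).
Reduce top mod 15: now compute (4/15).
Pull out 2^2: since 15 ≡ 7 (mod 8), (2/15) = +1, so (2/15)^2 = +1.
Reached (1/15) = 1. Collecting the sign flips along the way, the symbol is +1.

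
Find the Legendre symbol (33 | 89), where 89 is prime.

Reciprocity: 33 ≡ 1 and 89 ≡ 1 (mod 4), so (33/89) = +(89/33).
Reduce top mod 33: now compute (23/33).
Reciprocity: 23 ≡ 3 and 33 ≡ 1 (mod 4), so (23/33) = +(33/23).
Reduce top mod 23: now compute (10/23).
Pull out 2: since 23 ≡ 7 (mod 8), (2/23) = +1.
Reciprocity: 5 ≡ 1 and 23 ≡ 3 (mod 4), so (5/23) = +(23/5).
Reduce top mod 5: now compute (3/5).
Reciprocity: 3 ≡ 3 and 5 ≡ 1 (mod 4), so (3/5) = +(5/3).
Reduce top mod 3: now compute (2/3).
Pull out 2: since 3 ≡ 3 (mod 8), (2/3) = -1.
Reached (1/3) = 1. Collecting the sign flips along the way, the symbol is -1.

-1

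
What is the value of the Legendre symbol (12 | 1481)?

Pull out 2^2: since 1481 ≡ 1 (mod 8), (2/1481) = +1, so (2/1481)^2 = +1.
Reciprocity: 3 ≡ 3 and 1481 ≡ 1 (mod 4), so (3/1481) = +(1481/3).
Reduce top mod 3: now compute (2/3).
Pull out 2: since 3 ≡ 3 (mod 8), (2/3) = -1.
Reached (1/3) = 1. Collecting the sign flips along the way, the symbol is -1.

-1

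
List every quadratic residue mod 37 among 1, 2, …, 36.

1,3,4,7,9,10,11,12,16,21,25,26,27,28,30,33,34,36

Square k = 1,…,18 (k and 37−k give the same square):
1²=1, 2²=4, 3²=9, 4²=16, 5²=25, 6²=36, 7²≡12, 8²≡27, 9²≡7, 10²≡26, 11²≡10, 12²≡33, 13²≡21, 14²≡11, 15²≡3, 16²≡34, 17²≡30, 18²≡28 (mod 37).
So the quadratic residues mod 37 are {1, 3, 4, 7, 9, 10, 11, 12, 16, 21, 25, 26, 27, 28, 30, 33, 34, 36}.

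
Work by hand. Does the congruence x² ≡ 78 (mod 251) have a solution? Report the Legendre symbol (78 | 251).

-1

Euler's criterion: (78/251) ≡ 78^125 (mod 251).
78^2 ≡ 60 (mod 251)
78^4 ≡ 86 (mod 251)
78^8 ≡ 117 (mod 251)
78^16 ≡ 135 (mod 251)
78^32 ≡ 153 (mod 251)
78^64 ≡ 66 (mod 251)
78^125 = 78^(64+32+16+8+4+1) ≡ 250 (mod 251).
Result is 250 ≡ −1, so (78/251) = −1.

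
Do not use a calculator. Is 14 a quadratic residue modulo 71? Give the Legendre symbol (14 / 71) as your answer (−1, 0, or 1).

Euler's criterion: (14/71) ≡ 14^35 (mod 71).
14^2 ≡ 54 (mod 71)
14^4 ≡ 5 (mod 71)
14^8 ≡ 25 (mod 71)
14^16 ≡ 57 (mod 71)
14^32 ≡ 54 (mod 71)
14^35 = 14^(32+2+1) ≡ 70 (mod 71).
Result is 70 ≡ −1, so (14/71) = −1.

-1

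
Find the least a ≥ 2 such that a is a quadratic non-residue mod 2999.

17

(2/2999) = +1, so 2 is a residue.
(3/2999) = +1, so 3 is a residue.
(4/2999) = +1, so 4 is a residue.
(5/2999) = +1, so 5 is a residue.
(6/2999) = +1, so 6 is a residue.
(7/2999) = +1, so 7 is a residue.
(8/2999) = +1, so 8 is a residue.
(9/2999) = +1, so 9 is a residue.
(10/2999) = +1, so 10 is a residue.
(11/2999) = +1, so 11 is a residue.
(12/2999) = +1, so 12 is a residue.
(13/2999) = +1, so 13 is a residue.
(14/2999) = +1, so 14 is a residue.
(15/2999) = +1, so 15 is a residue.
(16/2999) = +1, so 16 is a residue.
(17/2999) = −1, so 17 is the smallest positive non-residue mod 2999.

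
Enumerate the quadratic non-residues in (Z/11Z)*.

2 6 7 8 10

Square k = 1,…,5 (k and 11−k give the same square):
1²=1, 2²=4, 3²=9, 4²≡5, 5²≡3 (mod 11).
The residues are {1, 3, 4, 5, 9}; the non-residues are the remaining 5 nonzero classes.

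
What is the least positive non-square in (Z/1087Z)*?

(2/1087) = +1, so 2 is a residue.
(3/1087) = −1, so 3 is the smallest positive non-residue mod 1087.

3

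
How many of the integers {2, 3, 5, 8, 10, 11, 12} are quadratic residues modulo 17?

2

(2/17) = +1 → QR.
(3/17) = -1 → non-residue.
(5/17) = -1 → non-residue.
(8/17) = +1 → QR.
(10/17) = -1 → non-residue.
(11/17) = -1 → non-residue.
(12/17) = -1 → non-residue.
Total quadratic residues among the 7: 2.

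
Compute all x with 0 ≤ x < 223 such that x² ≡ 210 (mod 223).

87, 136

Since 223 ≡ 3 (mod 4), a square root of 210 is 210^((223+1)/4) = 210^56 mod 223.
Repeated squaring: 210^2≡169, 210^4≡17, 210^8≡66, 210^16≡119, 210^32≡112 (mod 223).
210^56 = 210^(32+16+8) ≡ 136 (mod 223).
Check: 136² = 18496 ≡ 210 (mod 223). The two roots are 87 and 136.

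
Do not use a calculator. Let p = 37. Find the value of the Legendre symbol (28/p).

1

Pull out 2^2: since 37 ≡ 5 (mod 8), (2/37) = -1, so (2/37)^2 = +1.
Reciprocity: 7 ≡ 3 and 37 ≡ 1 (mod 4), so (7/37) = +(37/7).
Reduce top mod 7: now compute (2/7).
Pull out 2: since 7 ≡ 7 (mod 8), (2/7) = +1.
Reached (1/7) = 1. Collecting the sign flips along the way, the symbol is +1.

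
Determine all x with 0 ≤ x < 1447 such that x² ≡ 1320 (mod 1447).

Since 1447 ≡ 3 (mod 4), a square root of 1320 is 1320^((1447+1)/4) = 1320^362 mod 1447.
Repeated squaring: 1320^2≡212, 1320^4≡87, 1320^8≡334, 1320^16≡137, 1320^32≡1405, 1320^64≡317, 1320^128≡646, 1320^256≡580 (mod 1447).
1320^362 = 1320^(256+64+32+8+2) ≡ 1340 (mod 1447).
Check: 1340² = 1795600 ≡ 1320 (mod 1447). The two roots are 107 and 1340.

107, 1340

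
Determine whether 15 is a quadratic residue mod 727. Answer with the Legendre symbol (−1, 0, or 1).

Euler's criterion: (15/727) ≡ 15^363 (mod 727).
15^2 ≡ 225 (mod 727)
15^4 ≡ 462 (mod 727)
15^8 ≡ 433 (mod 727)
15^16 ≡ 650 (mod 727)
15^32 ≡ 113 (mod 727)
15^64 ≡ 410 (mod 727)
15^128 ≡ 163 (mod 727)
15^256 ≡ 397 (mod 727)
15^363 = 15^(256+64+32+8+2+1) ≡ 1 (mod 727).
Result is 1, so (15/727) = 1.

1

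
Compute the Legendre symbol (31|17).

First reduce: 31 ≡ 14 (mod 17).
Pull out 2: since 17 ≡ 1 (mod 8), (2/17) = +1.
Reciprocity: 7 ≡ 3 and 17 ≡ 1 (mod 4), so (7/17) = +(17/7).
Reduce top mod 7: now compute (3/7).
Reciprocity: 3 ≡ 3 and 7 ≡ 3 (mod 4), so (3/7) = −(7/3).
Reduce top mod 3: now compute (1/3).
Reached (1/3) = 1. Collecting the sign flips along the way, the symbol is -1.

-1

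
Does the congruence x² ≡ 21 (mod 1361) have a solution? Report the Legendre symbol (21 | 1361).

1

Reciprocity: 21 ≡ 1 and 1361 ≡ 1 (mod 4), so (21/1361) = +(1361/21).
Reduce top mod 21: now compute (17/21).
Reciprocity: 17 ≡ 1 and 21 ≡ 1 (mod 4), so (17/21) = +(21/17).
Reduce top mod 17: now compute (4/17).
Pull out 2^2: since 17 ≡ 1 (mod 8), (2/17) = +1, so (2/17)^2 = +1.
Reached (1/17) = 1. Collecting the sign flips along the way, the symbol is +1.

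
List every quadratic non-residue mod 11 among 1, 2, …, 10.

2,6,7,8,10

Square k = 1,…,5 (k and 11−k give the same square):
1²=1, 2²=4, 3²=9, 4²≡5, 5²≡3 (mod 11).
The residues are {1, 3, 4, 5, 9}; the non-residues are the remaining 5 nonzero classes.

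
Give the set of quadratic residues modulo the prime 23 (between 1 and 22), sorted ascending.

1, 2, 3, 4, 6, 8, 9, 12, 13, 16, 18

Square k = 1,…,11 (k and 23−k give the same square):
1²=1, 2²=4, 3²=9, 4²=16, 5²≡2, 6²≡13, 7²≡3, 8²≡18, 9²≡12, 10²≡8, 11²≡6 (mod 23).
So the quadratic residues mod 23 are {1, 2, 3, 4, 6, 8, 9, 12, 13, 16, 18}.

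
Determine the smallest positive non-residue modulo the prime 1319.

(2/1319) = +1, so 2 is a residue.
(3/1319) = +1, so 3 is a residue.
(4/1319) = +1, so 4 is a residue.
(5/1319) = +1, so 5 is a residue.
(6/1319) = +1, so 6 is a residue.
(7/1319) = +1, so 7 is a residue.
(8/1319) = +1, so 8 is a residue.
(9/1319) = +1, so 9 is a residue.
(10/1319) = +1, so 10 is a residue.
(11/1319) = +1, so 11 is a residue.
(12/1319) = +1, so 12 is a residue.
(13/1319) = −1, so 13 is the smallest positive non-residue mod 1319.

13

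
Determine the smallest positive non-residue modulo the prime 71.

(2/71) = +1, so 2 is a residue.
(3/71) = +1, so 3 is a residue.
(4/71) = +1, so 4 is a residue.
(5/71) = +1, so 5 is a residue.
(6/71) = +1, so 6 is a residue.
(7/71) = −1, so 7 is the smallest positive non-residue mod 71.

7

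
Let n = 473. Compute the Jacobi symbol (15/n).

1

Reciprocity: 15 ≡ 3 and 473 ≡ 1 (mod 4), so (15/473) = +(473/15).
Reduce top mod 15: now compute (8/15).
Pull out 2^3: since 15 ≡ 7 (mod 8), (2/15) = +1, so (2/15)^3 = +1.
Reached (1/15) = 1. Collecting the sign flips along the way, the symbol is +1.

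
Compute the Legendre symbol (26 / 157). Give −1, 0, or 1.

Pull out 2: since 157 ≡ 5 (mod 8), (2/157) = -1.
Reciprocity: 13 ≡ 1 and 157 ≡ 1 (mod 4), so (13/157) = +(157/13).
Reduce top mod 13: now compute (1/13).
Reached (1/13) = 1. Collecting the sign flips along the way, the symbol is -1.

-1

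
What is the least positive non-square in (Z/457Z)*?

5

(2/457) = +1, so 2 is a residue.
(3/457) = +1, so 3 is a residue.
(4/457) = +1, so 4 is a residue.
(5/457) = −1, so 5 is the smallest positive non-residue mod 457.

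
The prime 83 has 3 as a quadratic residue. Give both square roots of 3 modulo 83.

13, 70

Since 83 ≡ 3 (mod 4), a square root of 3 is 3^((83+1)/4) = 3^21 mod 83.
Repeated squaring: 3^2≡9, 3^4≡81, 3^8≡4, 3^16≡16 (mod 83).
3^21 = 3^(16+4+1) ≡ 70 (mod 83).
Check: 70² = 4900 ≡ 3 (mod 83). The two roots are 13 and 70.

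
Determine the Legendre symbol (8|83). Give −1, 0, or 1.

-1

Euler's criterion: (8/83) ≡ 8^41 (mod 83).
8^2 ≡ 64 (mod 83)
8^4 ≡ 29 (mod 83)
8^8 ≡ 11 (mod 83)
8^16 ≡ 38 (mod 83)
8^32 ≡ 33 (mod 83)
8^41 = 8^(32+8+1) ≡ 82 (mod 83).
Result is 82 ≡ −1, so (8/83) = −1.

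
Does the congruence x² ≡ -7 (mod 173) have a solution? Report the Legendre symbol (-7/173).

-1

Euler's criterion: (-7/173) ≡ 166^86 (mod 173).
166^2 ≡ 49 (mod 173)
166^4 ≡ 152 (mod 173)
166^8 ≡ 95 (mod 173)
166^16 ≡ 29 (mod 173)
166^32 ≡ 149 (mod 173)
166^64 ≡ 57 (mod 173)
166^86 = 166^(64+16+4+2) ≡ 172 (mod 173).
Result is 172 ≡ −1, so (-7/173) = −1.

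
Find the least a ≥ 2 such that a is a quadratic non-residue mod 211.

(2/211) = −1, so 2 is the smallest positive non-residue mod 211.

2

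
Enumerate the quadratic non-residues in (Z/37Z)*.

2, 5, 6, 8, 13, 14, 15, 17, 18, 19, 20, 22, 23, 24, 29, 31, 32, 35

Square k = 1,…,18 (k and 37−k give the same square):
1²=1, 2²=4, 3²=9, 4²=16, 5²=25, 6²=36, 7²≡12, 8²≡27, 9²≡7, 10²≡26, 11²≡10, 12²≡33, 13²≡21, 14²≡11, 15²≡3, 16²≡34, 17²≡30, 18²≡28 (mod 37).
The residues are {1, 3, 4, 7, 9, 10, 11, 12, 16, 21, 25, 26, 27, 28, 30, 33, 34, 36}; the non-residues are the remaining 18 nonzero classes.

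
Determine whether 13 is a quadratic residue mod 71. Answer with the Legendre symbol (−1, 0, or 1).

Reciprocity: 13 ≡ 1 and 71 ≡ 3 (mod 4), so (13/71) = +(71/13).
Reduce top mod 13: now compute (6/13).
Pull out 2: since 13 ≡ 5 (mod 8), (2/13) = -1.
Reciprocity: 3 ≡ 3 and 13 ≡ 1 (mod 4), so (3/13) = +(13/3).
Reduce top mod 3: now compute (1/3).
Reached (1/3) = 1. Collecting the sign flips along the way, the symbol is -1.

-1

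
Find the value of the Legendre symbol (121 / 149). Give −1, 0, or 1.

Reciprocity: 121 ≡ 1 and 149 ≡ 1 (mod 4), so (121/149) = +(149/121).
Reduce top mod 121: now compute (28/121).
Pull out 2^2: since 121 ≡ 1 (mod 8), (2/121) = +1, so (2/121)^2 = +1.
Reciprocity: 7 ≡ 3 and 121 ≡ 1 (mod 4), so (7/121) = +(121/7).
Reduce top mod 7: now compute (2/7).
Pull out 2: since 7 ≡ 7 (mod 8), (2/7) = +1.
Reached (1/7) = 1. Collecting the sign flips along the way, the symbol is +1.

1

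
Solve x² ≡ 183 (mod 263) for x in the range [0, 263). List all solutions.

Since 263 ≡ 3 (mod 4), a square root of 183 is 183^((263+1)/4) = 183^66 mod 263.
Repeated squaring: 183^2≡88, 183^4≡117, 183^8≡13, 183^16≡169, 183^32≡157, 183^64≡190 (mod 263).
183^66 = 183^(64+2) ≡ 151 (mod 263).
Check: 151² = 22801 ≡ 183 (mod 263). The two roots are 112 and 151.

112, 151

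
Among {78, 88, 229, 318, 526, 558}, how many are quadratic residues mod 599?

(78/599) = +1 → QR.
(88/599) = -1 → non-residue.
(229/599) = -1 → non-residue.
(318/599) = +1 → QR.
(526/599) = +1 → QR.
(558/599) = -1 → non-residue.
Total quadratic residues among the 6: 3.

3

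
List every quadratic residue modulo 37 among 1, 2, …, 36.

1, 3, 4, 7, 9, 10, 11, 12, 16, 21, 25, 26, 27, 28, 30, 33, 34, 36

Square k = 1,…,18 (k and 37−k give the same square):
1²=1, 2²=4, 3²=9, 4²=16, 5²=25, 6²=36, 7²≡12, 8²≡27, 9²≡7, 10²≡26, 11²≡10, 12²≡33, 13²≡21, 14²≡11, 15²≡3, 16²≡34, 17²≡30, 18²≡28 (mod 37).
So the quadratic residues mod 37 are {1, 3, 4, 7, 9, 10, 11, 12, 16, 21, 25, 26, 27, 28, 30, 33, 34, 36}.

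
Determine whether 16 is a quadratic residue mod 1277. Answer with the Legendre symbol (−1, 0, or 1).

1

Pull out 2^4: since 1277 ≡ 5 (mod 8), (2/1277) = -1, so (2/1277)^4 = +1.
Reached (1/1277) = 1. Collecting the sign flips along the way, the symbol is +1.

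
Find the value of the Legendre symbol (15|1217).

1

Reciprocity: 15 ≡ 3 and 1217 ≡ 1 (mod 4), so (15/1217) = +(1217/15).
Reduce top mod 15: now compute (2/15).
Pull out 2: since 15 ≡ 7 (mod 8), (2/15) = +1.
Reached (1/15) = 1. Collecting the sign flips along the way, the symbol is +1.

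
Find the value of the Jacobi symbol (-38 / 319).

First reduce: -38 ≡ 281 (mod 319).
Reciprocity: 281 ≡ 1 and 319 ≡ 3 (mod 4), so (281/319) = +(319/281).
Reduce top mod 281: now compute (38/281).
Pull out 2: since 281 ≡ 1 (mod 8), (2/281) = +1.
Reciprocity: 19 ≡ 3 and 281 ≡ 1 (mod 4), so (19/281) = +(281/19).
Reduce top mod 19: now compute (15/19).
Reciprocity: 15 ≡ 3 and 19 ≡ 3 (mod 4), so (15/19) = −(19/15).
Reduce top mod 15: now compute (4/15).
Pull out 2^2: since 15 ≡ 7 (mod 8), (2/15) = +1, so (2/15)^2 = +1.
Reached (1/15) = 1. Collecting the sign flips along the way, the symbol is -1.

-1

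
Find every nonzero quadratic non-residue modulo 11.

2, 6, 7, 8, 10

Square k = 1,…,5 (k and 11−k give the same square):
1²=1, 2²=4, 3²=9, 4²≡5, 5²≡3 (mod 11).
The residues are {1, 3, 4, 5, 9}; the non-residues are the remaining 5 nonzero classes.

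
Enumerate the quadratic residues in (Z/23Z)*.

1, 2, 3, 4, 6, 8, 9, 12, 13, 16, 18

Square k = 1,…,11 (k and 23−k give the same square):
1²=1, 2²=4, 3²=9, 4²=16, 5²≡2, 6²≡13, 7²≡3, 8²≡18, 9²≡12, 10²≡8, 11²≡6 (mod 23).
So the quadratic residues mod 23 are {1, 2, 3, 4, 6, 8, 9, 12, 13, 16, 18}.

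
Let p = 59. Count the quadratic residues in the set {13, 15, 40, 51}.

2

(13/59) = -1 → non-residue.
(15/59) = +1 → QR.
(40/59) = -1 → non-residue.
(51/59) = +1 → QR.
Total quadratic residues among the 4: 2.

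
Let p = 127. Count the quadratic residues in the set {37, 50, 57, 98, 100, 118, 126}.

4

(37/127) = +1 → QR.
(50/127) = +1 → QR.
(57/127) = -1 → non-residue.
(98/127) = +1 → QR.
(100/127) = +1 → QR.
(118/127) = -1 → non-residue.
(126/127) = -1 → non-residue.
Total quadratic residues among the 7: 4.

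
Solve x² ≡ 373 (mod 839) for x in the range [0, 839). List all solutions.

280, 559

Since 839 ≡ 3 (mod 4), a square root of 373 is 373^((839+1)/4) = 373^210 mod 839.
Repeated squaring: 373^2≡694, 373^4≡50, 373^8≡822, 373^16≡289, 373^32≡460, 373^64≡172, 373^128≡219 (mod 839).
373^210 = 373^(128+64+16+2) ≡ 280 (mod 839).
Check: 280² = 78400 ≡ 373 (mod 839). The two roots are 280 and 559.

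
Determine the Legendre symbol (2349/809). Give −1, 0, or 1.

First reduce: 2349 ≡ 731 (mod 809).
Reciprocity: 731 ≡ 3 and 809 ≡ 1 (mod 4), so (731/809) = +(809/731).
Reduce top mod 731: now compute (78/731).
Pull out 2: since 731 ≡ 3 (mod 8), (2/731) = -1.
Reciprocity: 39 ≡ 3 and 731 ≡ 3 (mod 4), so (39/731) = −(731/39).
Reduce top mod 39: now compute (29/39).
Reciprocity: 29 ≡ 1 and 39 ≡ 3 (mod 4), so (29/39) = +(39/29).
Reduce top mod 29: now compute (10/29).
Pull out 2: since 29 ≡ 5 (mod 8), (2/29) = -1.
Reciprocity: 5 ≡ 1 and 29 ≡ 1 (mod 4), so (5/29) = +(29/5).
Reduce top mod 5: now compute (4/5).
Pull out 2^2: since 5 ≡ 5 (mod 8), (2/5) = -1, so (2/5)^2 = +1.
Reached (1/5) = 1. Collecting the sign flips along the way, the symbol is -1.

-1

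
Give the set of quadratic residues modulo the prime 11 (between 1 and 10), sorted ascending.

Square k = 1,…,5 (k and 11−k give the same square):
1²=1, 2²=4, 3²=9, 4²≡5, 5²≡3 (mod 11).
So the quadratic residues mod 11 are {1, 3, 4, 5, 9}.

1 3 4 5 9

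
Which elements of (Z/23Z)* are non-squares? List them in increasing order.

5,7,10,11,14,15,17,19,20,21,22

Square k = 1,…,11 (k and 23−k give the same square):
1²=1, 2²=4, 3²=9, 4²=16, 5²≡2, 6²≡13, 7²≡3, 8²≡18, 9²≡12, 10²≡8, 11²≡6 (mod 23).
The residues are {1, 2, 3, 4, 6, 8, 9, 12, 13, 16, 18}; the non-residues are the remaining 11 nonzero classes.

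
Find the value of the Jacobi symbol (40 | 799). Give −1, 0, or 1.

Pull out 2^3: since 799 ≡ 7 (mod 8), (2/799) = +1, so (2/799)^3 = +1.
Reciprocity: 5 ≡ 1 and 799 ≡ 3 (mod 4), so (5/799) = +(799/5).
Reduce top mod 5: now compute (4/5).
Pull out 2^2: since 5 ≡ 5 (mod 8), (2/5) = -1, so (2/5)^2 = +1.
Reached (1/5) = 1. Collecting the sign flips along the way, the symbol is +1.

1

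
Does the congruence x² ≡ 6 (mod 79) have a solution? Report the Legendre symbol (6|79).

Pull out 2: since 79 ≡ 7 (mod 8), (2/79) = +1.
Reciprocity: 3 ≡ 3 and 79 ≡ 3 (mod 4), so (3/79) = −(79/3).
Reduce top mod 3: now compute (1/3).
Reached (1/3) = 1. Collecting the sign flips along the way, the symbol is -1.

-1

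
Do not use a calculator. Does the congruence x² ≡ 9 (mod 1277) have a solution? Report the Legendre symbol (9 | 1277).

1

Reciprocity: 9 ≡ 1 and 1277 ≡ 1 (mod 4), so (9/1277) = +(1277/9).
Reduce top mod 9: now compute (8/9).
Pull out 2^3: since 9 ≡ 1 (mod 8), (2/9) = +1, so (2/9)^3 = +1.
Reached (1/9) = 1. Collecting the sign flips along the way, the symbol is +1.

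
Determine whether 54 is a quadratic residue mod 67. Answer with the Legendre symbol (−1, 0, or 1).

Euler's criterion: (54/67) ≡ 54^33 (mod 67).
54^2 ≡ 35 (mod 67)
54^4 ≡ 19 (mod 67)
54^8 ≡ 26 (mod 67)
54^16 ≡ 6 (mod 67)
54^32 ≡ 36 (mod 67)
54^33 = 54^(32+1) ≡ 1 (mod 67).
Result is 1, so (54/67) = 1.

1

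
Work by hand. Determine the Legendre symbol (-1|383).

-1

First reduce: -1 ≡ 382 (mod 383).
Pull out 2: since 383 ≡ 7 (mod 8), (2/383) = +1.
Reciprocity: 191 ≡ 3 and 383 ≡ 3 (mod 4), so (191/383) = −(383/191).
Reduce top mod 191: now compute (1/191).
Reached (1/191) = 1. Collecting the sign flips along the way, the symbol is -1.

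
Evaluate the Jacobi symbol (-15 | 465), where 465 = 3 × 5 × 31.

0

First reduce: -15 ≡ 450 (mod 465).
Pull out 2: since 465 ≡ 1 (mod 8), (2/465) = +1.
Reciprocity: 225 ≡ 1 and 465 ≡ 1 (mod 4), so (225/465) = +(465/225).
Reduce top mod 225: now compute (15/225).
Reciprocity: 15 ≡ 3 and 225 ≡ 1 (mod 4), so (15/225) = +(225/15).
Reduce top mod 15: now compute (0/15).
Top reduces to 0: gcd > 1, so the symbol is 0.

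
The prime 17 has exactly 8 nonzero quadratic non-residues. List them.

3,5,6,7,10,11,12,14

Square k = 1,…,8 (k and 17−k give the same square):
1²=1, 2²=4, 3²=9, 4²=16, 5²≡8, 6²≡2, 7²≡15, 8²≡13 (mod 17).
The residues are {1, 2, 4, 8, 9, 13, 15, 16}; the non-residues are the remaining 8 nonzero classes.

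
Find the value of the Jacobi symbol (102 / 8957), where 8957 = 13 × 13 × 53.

1

Pull out 2: since 8957 ≡ 5 (mod 8), (2/8957) = -1.
Reciprocity: 51 ≡ 3 and 8957 ≡ 1 (mod 4), so (51/8957) = +(8957/51).
Reduce top mod 51: now compute (32/51).
Pull out 2^5: since 51 ≡ 3 (mod 8), (2/51) = -1, so (2/51)^5 = -1.
Reached (1/51) = 1. Collecting the sign flips along the way, the symbol is +1.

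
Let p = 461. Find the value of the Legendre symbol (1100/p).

First reduce: 1100 ≡ 178 (mod 461).
Pull out 2: since 461 ≡ 5 (mod 8), (2/461) = -1.
Reciprocity: 89 ≡ 1 and 461 ≡ 1 (mod 4), so (89/461) = +(461/89).
Reduce top mod 89: now compute (16/89).
Pull out 2^4: since 89 ≡ 1 (mod 8), (2/89) = +1, so (2/89)^4 = +1.
Reached (1/89) = 1. Collecting the sign flips along the way, the symbol is -1.

-1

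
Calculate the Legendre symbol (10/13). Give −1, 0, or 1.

1

Pull out 2: since 13 ≡ 5 (mod 8), (2/13) = -1.
Reciprocity: 5 ≡ 1 and 13 ≡ 1 (mod 4), so (5/13) = +(13/5).
Reduce top mod 5: now compute (3/5).
Reciprocity: 3 ≡ 3 and 5 ≡ 1 (mod 4), so (3/5) = +(5/3).
Reduce top mod 3: now compute (2/3).
Pull out 2: since 3 ≡ 3 (mod 8), (2/3) = -1.
Reached (1/3) = 1. Collecting the sign flips along the way, the symbol is +1.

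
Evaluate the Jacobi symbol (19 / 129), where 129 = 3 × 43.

Reciprocity: 19 ≡ 3 and 129 ≡ 1 (mod 4), so (19/129) = +(129/19).
Reduce top mod 19: now compute (15/19).
Reciprocity: 15 ≡ 3 and 19 ≡ 3 (mod 4), so (15/19) = −(19/15).
Reduce top mod 15: now compute (4/15).
Pull out 2^2: since 15 ≡ 7 (mod 8), (2/15) = +1, so (2/15)^2 = +1.
Reached (1/15) = 1. Collecting the sign flips along the way, the symbol is -1.

-1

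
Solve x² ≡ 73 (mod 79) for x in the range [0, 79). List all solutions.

28, 51

Since 79 ≡ 3 (mod 4), a square root of 73 is 73^((79+1)/4) = 73^20 mod 79.
Repeated squaring: 73^2≡36, 73^4≡32, 73^8≡76, 73^16≡9 (mod 79).
73^20 = 73^(16+4) ≡ 51 (mod 79).
Check: 51² = 2601 ≡ 73 (mod 79). The two roots are 28 and 51.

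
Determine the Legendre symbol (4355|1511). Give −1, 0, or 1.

First reduce: 4355 ≡ 1333 (mod 1511).
Reciprocity: 1333 ≡ 1 and 1511 ≡ 3 (mod 4), so (1333/1511) = +(1511/1333).
Reduce top mod 1333: now compute (178/1333).
Pull out 2: since 1333 ≡ 5 (mod 8), (2/1333) = -1.
Reciprocity: 89 ≡ 1 and 1333 ≡ 1 (mod 4), so (89/1333) = +(1333/89).
Reduce top mod 89: now compute (87/89).
Reciprocity: 87 ≡ 3 and 89 ≡ 1 (mod 4), so (87/89) = +(89/87).
Reduce top mod 87: now compute (2/87).
Pull out 2: since 87 ≡ 7 (mod 8), (2/87) = +1.
Reached (1/87) = 1. Collecting the sign flips along the way, the symbol is -1.

-1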